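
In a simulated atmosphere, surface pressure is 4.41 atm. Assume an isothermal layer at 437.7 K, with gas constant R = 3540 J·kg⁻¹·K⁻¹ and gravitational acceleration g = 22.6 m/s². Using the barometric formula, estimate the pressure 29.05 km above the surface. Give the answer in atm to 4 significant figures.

P ≈ 2.887 atm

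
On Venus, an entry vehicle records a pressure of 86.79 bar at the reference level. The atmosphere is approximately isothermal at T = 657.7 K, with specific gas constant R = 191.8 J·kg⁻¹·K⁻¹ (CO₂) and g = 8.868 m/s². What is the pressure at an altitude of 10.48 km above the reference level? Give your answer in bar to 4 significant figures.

P ≈ 41.54 bar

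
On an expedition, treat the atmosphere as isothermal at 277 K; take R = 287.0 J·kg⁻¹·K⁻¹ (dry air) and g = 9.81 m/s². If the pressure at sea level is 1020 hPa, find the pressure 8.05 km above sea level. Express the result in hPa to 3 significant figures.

P ≈ 378 hPa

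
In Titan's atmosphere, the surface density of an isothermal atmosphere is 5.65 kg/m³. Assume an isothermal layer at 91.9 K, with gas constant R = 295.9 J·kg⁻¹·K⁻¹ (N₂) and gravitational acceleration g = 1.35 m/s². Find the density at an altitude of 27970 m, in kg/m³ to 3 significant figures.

Scale height: H = RT/g = 295.9 × 91.9 / 1.35 = 20143 m.
In an isothermal atmosphere, density decays like pressure: ρ = ρ₀ exp(−z/H).
z/H = 27970/20143 = 1.3886; exp(−1.3886) = 0.24942.
ρ = 5.65 × 0.24942 = 1.4092 kg/m³.

ρ ≈ 1.41 kg/m³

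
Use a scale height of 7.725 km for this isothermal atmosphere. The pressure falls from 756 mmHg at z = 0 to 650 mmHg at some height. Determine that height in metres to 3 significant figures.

z ≈ 1170 m

Invert the barometric formula: z = H ln(P₀/P).
P₀/P = 756/650 = 1.1631; ln(1.1631) = 0.15109.
z = 7725.0 × 0.15109 = 1167.2 m.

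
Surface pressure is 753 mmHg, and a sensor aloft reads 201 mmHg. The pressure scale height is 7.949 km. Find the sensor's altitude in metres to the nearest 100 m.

z ≈ 10500 m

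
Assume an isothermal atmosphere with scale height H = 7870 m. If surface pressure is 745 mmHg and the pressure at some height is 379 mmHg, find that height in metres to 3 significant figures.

z ≈ 5320 m

Invert the barometric formula: z = H ln(P₀/P).
P₀/P = 745/379 = 1.9657; ln(1.9657) = 0.67585.
z = 7870.0 × 0.67585 = 5318.9 m.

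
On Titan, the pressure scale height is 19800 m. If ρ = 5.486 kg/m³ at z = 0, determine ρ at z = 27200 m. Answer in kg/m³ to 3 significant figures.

In an isothermal atmosphere, density decays like pressure: ρ = ρ₀ exp(−z/H).
z/H = 27200/19800 = 1.3737; exp(−1.3737) = 0.25317.
ρ = 5.486 × 0.25317 = 1.3889 kg/m³.

ρ ≈ 1.39 kg/m³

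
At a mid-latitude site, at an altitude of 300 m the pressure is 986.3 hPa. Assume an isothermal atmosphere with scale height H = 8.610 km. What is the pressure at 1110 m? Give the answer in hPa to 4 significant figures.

P ≈ 897.7 hPa

Between two levels, P₂ = P₁ exp(−Δz/H) with Δz = z₂ − z₁.
Δz = 1110.0 − 300.00 = 810.00 m; Δz/H = 810.00/8610.0 = 0.094077.
P₂ = 986.3 × exp(−0.094077) = 986.3 × 0.91021 = 897.74 hPa.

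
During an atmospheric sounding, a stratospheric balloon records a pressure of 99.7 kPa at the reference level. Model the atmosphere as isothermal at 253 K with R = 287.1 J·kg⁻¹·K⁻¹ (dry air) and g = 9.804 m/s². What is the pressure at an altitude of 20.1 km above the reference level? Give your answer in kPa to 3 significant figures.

Scale height: H = RT/g = 287.1 × 253 / 9.804 = 7408.8 m.
Barometric formula: P = P₀ exp(−z/H).
z/H = 20100/7408.8 = 2.7130; exp(−2.7130) = 0.066337.
P = 99.7 × 0.066337 = 6.6138 kPa.

P ≈ 6.61 kPa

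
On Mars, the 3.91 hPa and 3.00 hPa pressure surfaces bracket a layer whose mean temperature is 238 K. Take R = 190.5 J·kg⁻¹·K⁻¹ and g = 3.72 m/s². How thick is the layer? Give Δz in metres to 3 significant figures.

Δz ≈ 3230 m

Hypsometric equation: Δz = (R T̄/g) ln(P₁/P₂).
R T̄/g = 190.5 × 238 / 3.72 = 12188 m.
ln(3.91/3.00) = ln(1.3033) = 0.26490.
Δz = 12188 × 0.26490 = 3228.6 m.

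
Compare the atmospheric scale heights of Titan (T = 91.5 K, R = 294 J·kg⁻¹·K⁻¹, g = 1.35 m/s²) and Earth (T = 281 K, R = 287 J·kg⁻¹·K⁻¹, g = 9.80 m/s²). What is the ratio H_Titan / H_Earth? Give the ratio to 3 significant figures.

H = RT/g for each body.
H_Titan = 294 × 91.5 / 1.35 = 19927 m.
H_Earth = 287 × 281 / 9.80 = 8229.3 m.
H_Titan/H_Earth = 19927/8229.3 = 2.4215.

H_Titan/H_Earth ≈ 2.42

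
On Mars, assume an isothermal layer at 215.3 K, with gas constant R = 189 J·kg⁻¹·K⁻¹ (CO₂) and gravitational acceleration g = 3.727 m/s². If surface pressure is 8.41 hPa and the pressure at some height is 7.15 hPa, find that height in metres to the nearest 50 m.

Scale height: H = RT/g = 189 × 215.3 / 3.727 = 10918 m.
Invert the barometric formula: z = H ln(P₀/P).
P₀/P = 8.41/7.15 = 1.1762; ln(1.1762) = 0.16229.
z = 10918 × 0.16229 = 1771.9 m.

z ≈ 1750 m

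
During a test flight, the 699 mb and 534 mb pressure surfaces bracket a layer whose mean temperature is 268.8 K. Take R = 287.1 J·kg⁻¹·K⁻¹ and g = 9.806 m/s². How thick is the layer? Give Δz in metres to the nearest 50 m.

Δz ≈ 2100 m

Hypsometric equation: Δz = (R T̄/g) ln(P₁/P₂).
R T̄/g = 287.1 × 268.8 / 9.806 = 7869.9 m.
ln(699/534) = ln(1.3090) = 0.26926.
Δz = 7869.9 × 0.26926 = 2119.0 m.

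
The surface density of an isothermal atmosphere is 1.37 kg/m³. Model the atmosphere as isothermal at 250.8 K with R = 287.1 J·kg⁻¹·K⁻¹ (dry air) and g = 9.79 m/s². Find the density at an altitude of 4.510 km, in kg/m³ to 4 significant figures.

Scale height: H = RT/g = 287.1 × 250.8 / 9.79 = 7354.9 m.
In an isothermal atmosphere, density decays like pressure: ρ = ρ₀ exp(−z/H).
z/H = 4510.0/7354.9 = 0.61320; exp(−0.61320) = 0.54161.
ρ = 1.37 × 0.54161 = 0.74201 kg/m³.

ρ ≈ 0.7420 kg/m³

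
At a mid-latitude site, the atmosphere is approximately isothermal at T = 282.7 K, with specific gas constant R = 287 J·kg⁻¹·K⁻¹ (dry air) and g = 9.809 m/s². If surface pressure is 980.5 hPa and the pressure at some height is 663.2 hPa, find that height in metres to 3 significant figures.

z ≈ 3230 m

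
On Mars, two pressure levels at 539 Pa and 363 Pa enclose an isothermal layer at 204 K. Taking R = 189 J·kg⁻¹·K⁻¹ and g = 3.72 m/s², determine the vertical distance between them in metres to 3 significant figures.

Hypsometric equation: Δz = (R T̄/g) ln(P₁/P₂).
R T̄/g = 189 × 204 / 3.72 = 10365 m.
ln(539/363) = ln(1.4848) = 0.39528.
Δz = 10365 × 0.39528 = 4097.1 m.

Δz ≈ 4100 m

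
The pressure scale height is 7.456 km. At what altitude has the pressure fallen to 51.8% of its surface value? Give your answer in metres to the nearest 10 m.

Set P/P₀ = exp(−z/H) = 0.518, so z = −H ln(0.518).
−ln(0.518) = 0.65778; z = 7456.0 × 0.65778 = 4904.4 m.

z ≈ 4900 m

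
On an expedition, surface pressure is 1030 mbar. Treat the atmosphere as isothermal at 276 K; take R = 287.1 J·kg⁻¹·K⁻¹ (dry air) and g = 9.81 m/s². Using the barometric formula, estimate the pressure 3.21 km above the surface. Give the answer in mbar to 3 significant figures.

P ≈ 692 mbar

Scale height: H = RT/g = 287.1 × 276 / 9.81 = 8077.4 m.
Barometric formula: P = P₀ exp(−z/H).
z/H = 3210.0/8077.4 = 0.39741; exp(−0.39741) = 0.67206.
P = 1030 × 0.67206 = 692.22 mbar.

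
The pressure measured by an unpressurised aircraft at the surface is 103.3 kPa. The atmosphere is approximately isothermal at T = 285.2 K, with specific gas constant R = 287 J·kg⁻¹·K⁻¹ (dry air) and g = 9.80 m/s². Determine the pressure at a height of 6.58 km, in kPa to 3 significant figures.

Scale height: H = RT/g = 287 × 285.2 / 9.80 = 8352.3 m.
Barometric formula: P = P₀ exp(−z/H).
z/H = 6580.0/8352.3 = 0.78781; exp(−0.78781) = 0.45484.
P = 103.3 × 0.45484 = 46.985 kPa.

P ≈ 47.0 kPa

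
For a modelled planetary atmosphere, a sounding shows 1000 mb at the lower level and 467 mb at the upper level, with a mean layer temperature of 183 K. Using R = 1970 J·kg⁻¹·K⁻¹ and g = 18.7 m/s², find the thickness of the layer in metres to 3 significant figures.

Δz ≈ 14700 m

Hypsometric equation: Δz = (R T̄/g) ln(P₁/P₂).
R T̄/g = 1970 × 183 / 18.7 = 19279 m.
ln(1000/467) = ln(2.1413) = 0.76141.
Δz = 19279 × 0.76141 = 14679 m.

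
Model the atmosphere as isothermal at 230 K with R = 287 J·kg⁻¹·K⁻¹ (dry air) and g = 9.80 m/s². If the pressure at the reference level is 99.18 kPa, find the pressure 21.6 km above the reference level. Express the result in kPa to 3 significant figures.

P ≈ 4.02 kPa

Scale height: H = RT/g = 287 × 230 / 9.80 = 6735.7 m.
Barometric formula: P = P₀ exp(−z/H).
z/H = 21600/6735.7 = 3.2068; exp(−3.2068) = 0.040486.
P = 99.18 × 0.040486 = 4.0154 kPa.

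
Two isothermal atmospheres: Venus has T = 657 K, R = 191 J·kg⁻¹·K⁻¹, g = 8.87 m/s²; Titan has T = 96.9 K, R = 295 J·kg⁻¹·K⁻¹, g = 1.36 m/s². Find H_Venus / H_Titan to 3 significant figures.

H_Venus/H_Titan ≈ 0.673

H = RT/g for each body.
H_Venus = 191 × 657 / 8.87 = 14147 m.
H_Titan = 295 × 96.9 / 1.36 = 21019 m.
H_Venus/H_Titan = 14147/21019 = 0.67306.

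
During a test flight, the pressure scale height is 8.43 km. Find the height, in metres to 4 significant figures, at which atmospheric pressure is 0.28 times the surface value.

z ≈ 10730 m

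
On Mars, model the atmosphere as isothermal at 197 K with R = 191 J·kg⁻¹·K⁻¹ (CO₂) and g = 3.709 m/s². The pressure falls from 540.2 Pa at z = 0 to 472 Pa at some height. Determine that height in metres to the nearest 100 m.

Scale height: H = RT/g = 191 × 197 / 3.709 = 10145 m.
Invert the barometric formula: z = H ln(P₀/P).
P₀/P = 540.2/472 = 1.1445; ln(1.1445) = 0.13497.
z = 10145 × 0.13497 = 1369.3 m.

z ≈ 1400 m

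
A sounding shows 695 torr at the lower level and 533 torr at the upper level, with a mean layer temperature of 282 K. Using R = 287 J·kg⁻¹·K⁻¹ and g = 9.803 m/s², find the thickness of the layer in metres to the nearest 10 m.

Hypsometric equation: Δz = (R T̄/g) ln(P₁/P₂).
R T̄/g = 287 × 282 / 9.803 = 8256.0 m.
ln(695/533) = ln(1.3039) = 0.26536.
Δz = 8256.0 × 0.26536 = 2190.8 m.

Δz ≈ 2190 m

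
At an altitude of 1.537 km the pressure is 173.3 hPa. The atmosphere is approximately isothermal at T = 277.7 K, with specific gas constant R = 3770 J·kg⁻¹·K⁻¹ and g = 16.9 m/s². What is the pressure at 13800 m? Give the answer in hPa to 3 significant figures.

Scale height: H = RT/g = 3770 × 277.7 / 16.9 = 61948 m.
Between two levels, P₂ = P₁ exp(−Δz/H) with Δz = z₂ − z₁.
Δz = 13800 − 1537.0 = 12263 m; Δz/H = 12263/61948 = 0.19796.
P₂ = 173.3 × exp(−0.19796) = 173.3 × 0.82040 = 142.18 hPa.

P ≈ 142 hPa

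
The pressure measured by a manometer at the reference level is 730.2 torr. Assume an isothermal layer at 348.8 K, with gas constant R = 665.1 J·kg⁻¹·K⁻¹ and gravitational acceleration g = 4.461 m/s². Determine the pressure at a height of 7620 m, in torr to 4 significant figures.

P ≈ 630.7 torr

Scale height: H = RT/g = 665.1 × 348.8 / 4.461 = 52003 m.
Barometric formula: P = P₀ exp(−z/H).
z/H = 7620.0/52003 = 0.14653; exp(−0.14653) = 0.86370.
P = 730.2 × 0.86370 = 630.67 torr.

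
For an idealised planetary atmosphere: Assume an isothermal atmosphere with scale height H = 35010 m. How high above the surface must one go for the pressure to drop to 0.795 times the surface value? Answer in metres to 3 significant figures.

Set P/P₀ = exp(−z/H) = 0.795, so z = −H ln(0.795).
−ln(0.795) = 0.22941; z = 35010 × 0.22941 = 8031.6 m.

z ≈ 8030 m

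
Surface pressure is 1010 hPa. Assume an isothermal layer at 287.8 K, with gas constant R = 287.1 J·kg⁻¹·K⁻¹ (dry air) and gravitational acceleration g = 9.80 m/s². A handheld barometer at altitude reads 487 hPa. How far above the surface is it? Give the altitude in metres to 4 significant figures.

z ≈ 6150 m

Scale height: H = RT/g = 287.1 × 287.8 / 9.80 = 8431.4 m.
Invert the barometric formula: z = H ln(P₀/P).
P₀/P = 1010/487 = 2.0739; ln(2.0739) = 0.72943.
z = 8431.4 × 0.72943 = 6150.1 m.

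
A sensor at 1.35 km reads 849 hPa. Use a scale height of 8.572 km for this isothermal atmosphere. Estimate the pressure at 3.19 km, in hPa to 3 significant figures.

P ≈ 685 hPa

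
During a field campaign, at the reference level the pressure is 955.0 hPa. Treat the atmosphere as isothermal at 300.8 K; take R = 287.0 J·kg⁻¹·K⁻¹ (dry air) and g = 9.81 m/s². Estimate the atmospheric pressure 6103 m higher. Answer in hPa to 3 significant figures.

P ≈ 477 hPa

Scale height: H = RT/g = 287.0 × 300.8 / 9.81 = 8800.2 m.
Barometric formula: P = P₀ exp(−z/H).
z/H = 6103.0/8800.2 = 0.69351; exp(−0.69351) = 0.49982.
P = 955.0 × 0.49982 = 477.33 hPa.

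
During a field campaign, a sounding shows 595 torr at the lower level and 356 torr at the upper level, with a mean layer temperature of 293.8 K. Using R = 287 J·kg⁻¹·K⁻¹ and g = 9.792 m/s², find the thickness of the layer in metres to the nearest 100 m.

Hypsometric equation: Δz = (R T̄/g) ln(P₁/P₂).
R T̄/g = 287 × 293.8 / 9.792 = 8611.2 m.
ln(595/356) = ln(1.6713) = 0.51360.
Δz = 8611.2 × 0.51360 = 4422.7 m.

Δz ≈ 4400 m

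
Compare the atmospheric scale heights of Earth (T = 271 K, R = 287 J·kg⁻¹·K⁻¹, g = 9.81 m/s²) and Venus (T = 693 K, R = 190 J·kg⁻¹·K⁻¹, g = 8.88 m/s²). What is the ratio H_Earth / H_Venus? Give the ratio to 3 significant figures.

H = RT/g for each body.
H_Earth = 287 × 271 / 9.81 = 7928.3 m.
H_Venus = 190 × 693 / 8.88 = 14828 m.
H_Earth/H_Venus = 7928.3/14828 = 0.53468.

H_Earth/H_Venus ≈ 0.535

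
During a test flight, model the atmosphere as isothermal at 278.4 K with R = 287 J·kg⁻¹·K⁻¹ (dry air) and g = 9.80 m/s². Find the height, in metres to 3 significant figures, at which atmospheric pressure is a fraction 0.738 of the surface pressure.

Scale height: H = RT/g = 287 × 278.4 / 9.80 = 8153.1 m.
Set P/P₀ = exp(−z/H) = 0.738, so z = −H ln(0.738).
−ln(0.738) = 0.30381; z = 8153.1 × 0.30381 = 2477.0 m.

z ≈ 2480 m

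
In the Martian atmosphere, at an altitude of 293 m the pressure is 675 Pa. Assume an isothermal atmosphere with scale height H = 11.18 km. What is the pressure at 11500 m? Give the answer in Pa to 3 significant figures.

Between two levels, P₂ = P₁ exp(−Δz/H) with Δz = z₂ − z₁.
Δz = 11500 − 293.00 = 11207 m; Δz/H = 11207/11180 = 1.0024.
P₂ = 675 × exp(−1.0024) = 675 × 0.36700 = 247.72 Pa.

P ≈ 248 Pa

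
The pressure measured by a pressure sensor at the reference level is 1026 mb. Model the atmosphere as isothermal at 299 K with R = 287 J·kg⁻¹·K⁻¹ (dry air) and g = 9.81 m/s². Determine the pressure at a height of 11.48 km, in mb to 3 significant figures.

P ≈ 276 mb

Scale height: H = RT/g = 287 × 299 / 9.81 = 8747.5 m.
Barometric formula: P = P₀ exp(−z/H).
z/H = 11480/8747.5 = 1.3124; exp(−1.3124) = 0.26917.
P = 1026 × 0.26917 = 276.17 mb.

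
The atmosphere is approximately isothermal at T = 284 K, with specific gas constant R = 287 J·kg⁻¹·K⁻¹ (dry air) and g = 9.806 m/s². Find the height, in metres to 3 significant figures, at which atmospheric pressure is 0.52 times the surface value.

Scale height: H = RT/g = 287 × 284 / 9.806 = 8312.1 m.
Set P/P₀ = exp(−z/H) = 0.52, so z = −H ln(0.52).
−ln(0.52) = 0.65393; z = 8312.1 × 0.65393 = 5435.5 m.

z ≈ 5440 m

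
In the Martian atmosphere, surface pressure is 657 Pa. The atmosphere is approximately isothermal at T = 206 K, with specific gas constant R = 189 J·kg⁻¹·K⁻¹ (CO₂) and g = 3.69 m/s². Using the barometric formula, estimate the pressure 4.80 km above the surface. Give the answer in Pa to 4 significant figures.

P ≈ 416.9 Pa

Scale height: H = RT/g = 189 × 206 / 3.69 = 10551 m.
Barometric formula: P = P₀ exp(−z/H).
z/H = 4800.0/10551 = 0.45493; exp(−0.45493) = 0.63449.
P = 657 × 0.63449 = 416.86 Pa.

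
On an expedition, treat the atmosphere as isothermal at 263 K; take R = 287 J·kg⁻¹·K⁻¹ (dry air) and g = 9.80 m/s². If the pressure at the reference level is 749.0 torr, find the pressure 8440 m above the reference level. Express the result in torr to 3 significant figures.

Scale height: H = RT/g = 287 × 263 / 9.80 = 7702.1 m.
Barometric formula: P = P₀ exp(−z/H).
z/H = 8440.0/7702.1 = 1.0958; exp(−1.0958) = 0.33427.
P = 749.0 × 0.33427 = 250.37 torr.

P ≈ 250 torr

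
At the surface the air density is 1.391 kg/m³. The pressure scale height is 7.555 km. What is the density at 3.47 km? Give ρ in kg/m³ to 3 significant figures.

In an isothermal atmosphere, density decays like pressure: ρ = ρ₀ exp(−z/H).
z/H = 3470.0/7555.0 = 0.45930; exp(−0.45930) = 0.63173.
ρ = 1.391 × 0.63173 = 0.87874 kg/m³.

ρ ≈ 0.879 kg/m³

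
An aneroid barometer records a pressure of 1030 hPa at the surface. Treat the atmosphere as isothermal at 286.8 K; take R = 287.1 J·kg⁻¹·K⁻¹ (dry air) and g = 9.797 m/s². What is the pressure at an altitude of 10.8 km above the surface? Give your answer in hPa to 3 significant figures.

P ≈ 285 hPa

Scale height: H = RT/g = 287.1 × 286.8 / 9.797 = 8404.6 m.
Barometric formula: P = P₀ exp(−z/H).
z/H = 10800/8404.6 = 1.2850; exp(−1.2850) = 0.27665.
P = 1030 × 0.27665 = 284.95 hPa.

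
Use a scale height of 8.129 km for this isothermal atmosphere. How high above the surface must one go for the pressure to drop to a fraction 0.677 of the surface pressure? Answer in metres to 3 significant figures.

Set P/P₀ = exp(−z/H) = 0.677, so z = −H ln(0.677).
−ln(0.677) = 0.39008; z = 8129.0 × 0.39008 = 3171.0 m.

z ≈ 3170 m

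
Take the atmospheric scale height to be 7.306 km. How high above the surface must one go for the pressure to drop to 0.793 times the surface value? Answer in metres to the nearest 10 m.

z ≈ 1690 m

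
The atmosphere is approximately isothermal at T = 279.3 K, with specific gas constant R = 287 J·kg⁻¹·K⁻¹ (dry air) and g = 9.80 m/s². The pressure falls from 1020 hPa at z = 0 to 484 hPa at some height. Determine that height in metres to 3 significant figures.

z ≈ 6100 m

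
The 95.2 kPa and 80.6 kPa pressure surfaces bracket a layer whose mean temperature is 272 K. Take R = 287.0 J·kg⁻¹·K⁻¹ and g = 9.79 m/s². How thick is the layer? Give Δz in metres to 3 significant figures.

Hypsometric equation: Δz = (R T̄/g) ln(P₁/P₂).
R T̄/g = 287.0 × 272 / 9.79 = 7973.9 m.
ln(95.2/80.6) = ln(1.1811) = 0.16645.
Δz = 7973.9 × 0.16645 = 1327.3 m.

Δz ≈ 1330 m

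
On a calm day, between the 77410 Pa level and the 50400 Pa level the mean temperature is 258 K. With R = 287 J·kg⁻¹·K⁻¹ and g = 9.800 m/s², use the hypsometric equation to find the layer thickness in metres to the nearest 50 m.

Δz ≈ 3250 m

Hypsometric equation: Δz = (R T̄/g) ln(P₁/P₂).
R T̄/g = 287 × 258 / 9.800 = 7555.7 m.
ln(77410/50400) = ln(1.5359) = 0.42912.
Δz = 7555.7 × 0.42912 = 3242.3 m.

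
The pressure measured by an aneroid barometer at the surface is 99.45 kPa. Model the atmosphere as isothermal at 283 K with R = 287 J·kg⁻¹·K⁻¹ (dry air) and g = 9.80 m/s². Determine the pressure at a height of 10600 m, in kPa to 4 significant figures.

Scale height: H = RT/g = 287 × 283 / 9.80 = 8287.9 m.
Barometric formula: P = P₀ exp(−z/H).
z/H = 10600/8287.9 = 1.2790; exp(−1.2790) = 0.27832.
P = 99.45 × 0.27832 = 27.679 kPa.

P ≈ 27.68 kPa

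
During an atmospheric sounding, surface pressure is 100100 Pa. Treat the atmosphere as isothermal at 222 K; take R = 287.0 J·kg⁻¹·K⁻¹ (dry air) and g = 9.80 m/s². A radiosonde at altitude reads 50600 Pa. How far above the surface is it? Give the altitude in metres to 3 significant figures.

Scale height: H = RT/g = 287.0 × 222 / 9.80 = 6501.4 m.
Invert the barometric formula: z = H ln(P₀/P).
P₀/P = 100100/50600 = 1.9783; ln(1.9783) = 0.68224.
z = 6501.4 × 0.68224 = 4435.5 m.

z ≈ 4440 m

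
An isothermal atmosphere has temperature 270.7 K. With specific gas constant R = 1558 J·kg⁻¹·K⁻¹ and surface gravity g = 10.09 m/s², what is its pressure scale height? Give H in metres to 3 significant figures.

H ≈ 41800 m

The scale height of an isothermal atmosphere is H = RT/g.
H = 1558 × 270.7 / 10.09 = 421750/10.09 = 41799 m.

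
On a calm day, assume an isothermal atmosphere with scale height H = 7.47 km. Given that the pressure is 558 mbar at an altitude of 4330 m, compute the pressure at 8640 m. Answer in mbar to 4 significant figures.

P ≈ 313.4 mbar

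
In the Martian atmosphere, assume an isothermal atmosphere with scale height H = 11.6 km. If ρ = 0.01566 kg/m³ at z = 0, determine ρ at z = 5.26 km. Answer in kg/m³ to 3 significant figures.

ρ ≈ 0.00995 kg/m³

In an isothermal atmosphere, density decays like pressure: ρ = ρ₀ exp(−z/H).
z/H = 5260.0/11600 = 0.45345; exp(−0.45345) = 0.63543.
ρ = 0.01566 × 0.63543 = 0.0099508 kg/m³.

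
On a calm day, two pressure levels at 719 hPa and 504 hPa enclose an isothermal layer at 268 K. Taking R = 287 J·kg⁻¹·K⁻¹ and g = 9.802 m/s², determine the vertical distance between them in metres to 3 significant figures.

Hypsometric equation: Δz = (R T̄/g) ln(P₁/P₂).
R T̄/g = 287 × 268 / 9.802 = 7847.0 m.
ln(719/504) = ln(1.4266) = 0.35529.
Δz = 7847.0 × 0.35529 = 2788.0 m.

Δz ≈ 2790 m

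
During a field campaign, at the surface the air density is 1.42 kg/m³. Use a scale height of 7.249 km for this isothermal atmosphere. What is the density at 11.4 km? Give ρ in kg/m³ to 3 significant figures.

ρ ≈ 0.295 kg/m³

In an isothermal atmosphere, density decays like pressure: ρ = ρ₀ exp(−z/H).
z/H = 11400/7249.0 = 1.5726; exp(−1.5726) = 0.20750.
ρ = 1.42 × 0.20750 = 0.29465 kg/m³.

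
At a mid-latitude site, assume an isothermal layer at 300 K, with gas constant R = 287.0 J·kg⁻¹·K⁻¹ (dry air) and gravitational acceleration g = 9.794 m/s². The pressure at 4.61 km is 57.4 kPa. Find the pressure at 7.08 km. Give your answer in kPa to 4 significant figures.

P ≈ 43.34 kPa

Scale height: H = RT/g = 287.0 × 300 / 9.794 = 8791.1 m.
Between two levels, P₂ = P₁ exp(−Δz/H) with Δz = z₂ − z₁.
Δz = 7080.0 − 4610.0 = 2470.0 m; Δz/H = 2470.0/8791.1 = 0.28097.
P₂ = 57.4 × exp(−0.28097) = 57.4 × 0.75505 = 43.340 kPa.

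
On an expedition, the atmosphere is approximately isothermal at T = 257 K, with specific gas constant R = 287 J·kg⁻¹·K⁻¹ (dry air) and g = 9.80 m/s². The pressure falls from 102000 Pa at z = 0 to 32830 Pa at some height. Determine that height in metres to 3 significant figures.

Scale height: H = RT/g = 287 × 257 / 9.80 = 7526.4 m.
Invert the barometric formula: z = H ln(P₀/P).
P₀/P = 102000/32830 = 3.1069; ln(3.1069) = 1.1336.
z = 7526.4 × 1.1336 = 8531.9 m.

z ≈ 8530 m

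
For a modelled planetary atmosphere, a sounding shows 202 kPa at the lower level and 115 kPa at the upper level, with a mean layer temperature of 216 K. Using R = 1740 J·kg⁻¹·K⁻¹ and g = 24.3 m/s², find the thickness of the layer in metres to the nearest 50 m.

Δz ≈ 8700 m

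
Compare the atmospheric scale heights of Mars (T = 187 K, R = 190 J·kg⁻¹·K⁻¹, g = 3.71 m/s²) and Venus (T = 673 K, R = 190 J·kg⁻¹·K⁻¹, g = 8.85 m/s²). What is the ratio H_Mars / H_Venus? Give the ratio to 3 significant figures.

H_Mars/H_Venus ≈ 0.663

H = RT/g for each body.
H_Mars = 190 × 187 / 3.71 = 9576.8 m.
H_Venus = 190 × 673 / 8.85 = 14449 m.
H_Mars/H_Venus = 9576.8/14449 = 0.66280.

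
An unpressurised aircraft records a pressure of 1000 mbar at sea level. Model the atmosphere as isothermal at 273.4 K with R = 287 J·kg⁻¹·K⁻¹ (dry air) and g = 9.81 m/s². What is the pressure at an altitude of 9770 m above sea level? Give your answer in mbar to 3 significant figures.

Scale height: H = RT/g = 287 × 273.4 / 9.81 = 7998.6 m.
Barometric formula: P = P₀ exp(−z/H).
z/H = 9770.0/7998.6 = 1.2215; exp(−1.2215) = 0.29479.
P = 1000 × 0.29479 = 294.79 mbar.

P ≈ 295 mbar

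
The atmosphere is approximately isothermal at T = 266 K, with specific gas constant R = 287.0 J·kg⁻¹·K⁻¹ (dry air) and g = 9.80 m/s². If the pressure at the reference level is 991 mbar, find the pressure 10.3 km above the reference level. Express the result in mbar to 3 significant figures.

Scale height: H = RT/g = 287.0 × 266 / 9.80 = 7790.0 m.
Barometric formula: P = P₀ exp(−z/H).
z/H = 10300/7790.0 = 1.3222; exp(−1.3222) = 0.26655.
P = 991 × 0.26655 = 264.15 mbar.

P ≈ 264 mbar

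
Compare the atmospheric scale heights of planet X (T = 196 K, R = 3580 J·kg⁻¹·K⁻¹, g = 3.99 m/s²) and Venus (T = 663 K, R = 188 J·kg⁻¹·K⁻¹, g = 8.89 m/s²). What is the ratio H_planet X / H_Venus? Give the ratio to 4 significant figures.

H_planet X/H_Venus ≈ 12.54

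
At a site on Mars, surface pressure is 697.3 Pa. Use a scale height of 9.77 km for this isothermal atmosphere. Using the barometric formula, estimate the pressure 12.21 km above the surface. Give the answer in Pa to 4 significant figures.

P ≈ 199.8 Pa

Barometric formula: P = P₀ exp(−z/H).
z/H = 12210/9770.0 = 1.2497; exp(−1.2497) = 0.28659.
P = 697.3 × 0.28659 = 199.84 Pa.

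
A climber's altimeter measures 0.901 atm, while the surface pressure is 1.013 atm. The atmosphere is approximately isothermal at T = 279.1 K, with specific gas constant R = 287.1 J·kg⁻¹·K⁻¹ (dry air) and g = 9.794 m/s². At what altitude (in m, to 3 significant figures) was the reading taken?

z ≈ 959 m

Scale height: H = RT/g = 287.1 × 279.1 / 9.794 = 8181.5 m.
Invert the barometric formula: z = H ln(P₀/P).
P₀/P = 1.013/0.901 = 1.1243; ln(1.1243) = 0.11716.
z = 8181.5 × 0.11716 = 958.54 m.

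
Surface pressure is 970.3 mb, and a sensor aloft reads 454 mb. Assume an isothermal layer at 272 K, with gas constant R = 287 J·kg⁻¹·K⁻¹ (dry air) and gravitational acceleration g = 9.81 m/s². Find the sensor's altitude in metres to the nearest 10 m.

z ≈ 6040 m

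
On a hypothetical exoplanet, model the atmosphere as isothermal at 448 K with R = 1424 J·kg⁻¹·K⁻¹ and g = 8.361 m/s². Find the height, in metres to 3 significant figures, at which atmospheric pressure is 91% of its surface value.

Scale height: H = RT/g = 1424 × 448 / 8.361 = 76301 m.
Set P/P₀ = exp(−z/H) = 0.91, so z = −H ln(0.91).
−ln(0.91) = 0.094311; z = 76301 × 0.094311 = 7196.0 m.

z ≈ 7200 m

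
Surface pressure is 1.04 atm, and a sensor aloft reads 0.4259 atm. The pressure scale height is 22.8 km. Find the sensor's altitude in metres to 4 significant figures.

Invert the barometric formula: z = H ln(P₀/P).
P₀/P = 1.04/0.4259 = 2.4419; ln(2.4419) = 0.89278.
z = 22800 × 0.89278 = 20355 m.

z ≈ 20360 m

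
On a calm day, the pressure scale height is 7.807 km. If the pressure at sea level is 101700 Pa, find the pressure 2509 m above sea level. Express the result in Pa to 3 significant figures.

Barometric formula: P = P₀ exp(−z/H).
z/H = 2509.0/7807.0 = 0.32138; exp(−0.32138) = 0.72515.
P = 101700 × 0.72515 = 73748 Pa.

P ≈ 73700 Pa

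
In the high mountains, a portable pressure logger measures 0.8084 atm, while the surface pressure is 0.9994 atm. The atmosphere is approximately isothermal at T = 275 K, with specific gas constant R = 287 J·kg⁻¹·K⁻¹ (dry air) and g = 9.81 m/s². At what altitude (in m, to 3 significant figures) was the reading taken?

Scale height: H = RT/g = 287 × 275 / 9.81 = 8045.4 m.
Invert the barometric formula: z = H ln(P₀/P).
P₀/P = 0.9994/0.8084 = 1.2363; ln(1.2363) = 0.21212.
z = 8045.4 × 0.21212 = 1706.6 m.

z ≈ 1710 m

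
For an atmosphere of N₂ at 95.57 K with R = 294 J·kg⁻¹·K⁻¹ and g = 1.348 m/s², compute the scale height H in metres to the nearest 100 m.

The scale height of an isothermal atmosphere is H = RT/g.
H = 294 × 95.57 / 1.348 = 28098/1.348 = 20844 m.

H ≈ 20800 m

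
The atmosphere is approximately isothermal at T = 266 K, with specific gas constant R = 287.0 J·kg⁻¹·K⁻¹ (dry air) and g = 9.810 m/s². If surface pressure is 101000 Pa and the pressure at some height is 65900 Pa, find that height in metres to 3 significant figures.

z ≈ 3320 m

Scale height: H = RT/g = 287.0 × 266 / 9.810 = 7782.1 m.
Invert the barometric formula: z = H ln(P₀/P).
P₀/P = 101000/65900 = 1.5326; ln(1.5326) = 0.42697.
z = 7782.1 × 0.42697 = 3322.7 m.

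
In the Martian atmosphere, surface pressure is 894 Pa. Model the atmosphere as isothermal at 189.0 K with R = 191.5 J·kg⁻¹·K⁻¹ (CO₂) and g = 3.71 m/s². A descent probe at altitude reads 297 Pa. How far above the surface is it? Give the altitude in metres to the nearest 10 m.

Scale height: H = RT/g = 191.5 × 189.0 / 3.71 = 9755.7 m.
Invert the barometric formula: z = H ln(P₀/P).
P₀/P = 894/297 = 3.0101; ln(3.0101) = 1.1020.
z = 9755.7 × 1.1020 = 10751 m.

z ≈ 10750 m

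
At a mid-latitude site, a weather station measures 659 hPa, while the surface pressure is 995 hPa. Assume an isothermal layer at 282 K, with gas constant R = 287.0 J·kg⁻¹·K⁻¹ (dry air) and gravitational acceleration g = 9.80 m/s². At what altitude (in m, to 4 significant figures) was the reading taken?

z ≈ 3403 m

Scale height: H = RT/g = 287.0 × 282 / 9.80 = 8258.6 m.
Invert the barometric formula: z = H ln(P₀/P).
P₀/P = 995/659 = 1.5099; ln(1.5099) = 0.41204.
z = 8258.6 × 0.41204 = 3402.9 m.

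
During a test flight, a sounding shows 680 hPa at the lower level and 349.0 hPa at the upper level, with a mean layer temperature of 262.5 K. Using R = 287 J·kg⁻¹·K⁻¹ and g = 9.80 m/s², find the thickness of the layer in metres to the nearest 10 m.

Hypsometric equation: Δz = (R T̄/g) ln(P₁/P₂).
R T̄/g = 287 × 262.5 / 9.80 = 7687.5 m.
ln(680/349.0) = ln(1.9484) = 0.66701.
Δz = 7687.5 × 0.66701 = 5127.6 m.

Δz ≈ 5130 m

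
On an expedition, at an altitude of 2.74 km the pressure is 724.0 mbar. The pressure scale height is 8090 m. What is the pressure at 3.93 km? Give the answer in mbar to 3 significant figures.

Between two levels, P₂ = P₁ exp(−Δz/H) with Δz = z₂ − z₁.
Δz = 3930.0 − 2740.0 = 1190.0 m; Δz/H = 1190.0/8090.0 = 0.14710.
P₂ = 724.0 × exp(−0.14710) = 724.0 × 0.86321 = 624.96 mbar.

P ≈ 625 mbar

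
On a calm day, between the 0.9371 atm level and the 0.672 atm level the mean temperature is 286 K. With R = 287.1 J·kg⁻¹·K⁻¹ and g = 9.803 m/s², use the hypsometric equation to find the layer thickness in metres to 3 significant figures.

Hypsometric equation: Δz = (R T̄/g) ln(P₁/P₂).
R T̄/g = 287.1 × 286 / 9.803 = 8376.1 m.
ln(0.9371/0.672) = ln(1.3945) = 0.33254.
Δz = 8376.1 × 0.33254 = 2785.4 m.

Δz ≈ 2790 m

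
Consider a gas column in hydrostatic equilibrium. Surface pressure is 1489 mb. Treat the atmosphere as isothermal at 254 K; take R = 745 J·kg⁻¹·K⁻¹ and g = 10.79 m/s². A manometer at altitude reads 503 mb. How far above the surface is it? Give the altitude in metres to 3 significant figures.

z ≈ 19000 m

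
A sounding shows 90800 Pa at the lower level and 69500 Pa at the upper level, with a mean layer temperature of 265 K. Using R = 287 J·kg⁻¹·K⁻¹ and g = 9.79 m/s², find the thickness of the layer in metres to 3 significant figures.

Δz ≈ 2080 m

Hypsometric equation: Δz = (R T̄/g) ln(P₁/P₂).
R T̄/g = 287 × 265 / 9.79 = 7768.6 m.
ln(90800/69500) = ln(1.3065) = 0.26735.
Δz = 7768.6 × 0.26735 = 2076.9 m.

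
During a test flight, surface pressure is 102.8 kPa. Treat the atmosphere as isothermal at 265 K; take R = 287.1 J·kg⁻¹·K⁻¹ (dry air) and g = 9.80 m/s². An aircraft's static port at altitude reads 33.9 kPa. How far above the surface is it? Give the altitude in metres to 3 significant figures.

z ≈ 8610 m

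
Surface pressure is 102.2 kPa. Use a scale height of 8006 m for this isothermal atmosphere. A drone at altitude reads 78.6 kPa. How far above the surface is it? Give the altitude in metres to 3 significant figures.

Invert the barometric formula: z = H ln(P₀/P).
P₀/P = 102.2/78.6 = 1.3003; ln(1.3003) = 0.26260.
z = 8006.0 × 0.26260 = 2102.4 m.

z ≈ 2100 m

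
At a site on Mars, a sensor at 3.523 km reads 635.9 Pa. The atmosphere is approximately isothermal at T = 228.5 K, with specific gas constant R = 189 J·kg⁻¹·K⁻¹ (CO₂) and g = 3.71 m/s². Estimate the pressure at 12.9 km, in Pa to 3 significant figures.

Scale height: H = RT/g = 189 × 228.5 / 3.71 = 11641 m.
Between two levels, P₂ = P₁ exp(−Δz/H) with Δz = z₂ − z₁.
Δz = 12900 − 3523.0 = 9377.0 m; Δz/H = 9377.0/11641 = 0.80551.
P₂ = 635.9 × exp(−0.80551) = 635.9 × 0.44686 = 284.16 Pa.

P ≈ 284 Pa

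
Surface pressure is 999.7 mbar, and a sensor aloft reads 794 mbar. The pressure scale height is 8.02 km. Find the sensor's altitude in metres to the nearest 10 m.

z ≈ 1850 m

Invert the barometric formula: z = H ln(P₀/P).
P₀/P = 999.7/794 = 1.2591; ln(1.2591) = 0.23040.
z = 8020.0 × 0.23040 = 1847.8 m.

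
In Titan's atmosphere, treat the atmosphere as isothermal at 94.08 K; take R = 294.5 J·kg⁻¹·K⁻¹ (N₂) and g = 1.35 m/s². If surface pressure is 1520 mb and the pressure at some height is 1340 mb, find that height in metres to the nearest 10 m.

z ≈ 2590 m

Scale height: H = RT/g = 294.5 × 94.08 / 1.35 = 20523 m.
Invert the barometric formula: z = H ln(P₀/P).
P₀/P = 1520/1340 = 1.1343; ln(1.1343) = 0.12602.
z = 20523 × 0.12602 = 2586.3 m.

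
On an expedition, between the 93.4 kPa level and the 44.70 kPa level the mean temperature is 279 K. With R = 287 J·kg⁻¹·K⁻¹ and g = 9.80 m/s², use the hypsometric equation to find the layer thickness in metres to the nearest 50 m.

Δz ≈ 6000 m

Hypsometric equation: Δz = (R T̄/g) ln(P₁/P₂).
R T̄/g = 287 × 279 / 9.80 = 8170.7 m.
ln(93.4/44.70) = ln(2.0895) = 0.73692.
Δz = 8170.7 × 0.73692 = 6021.2 m.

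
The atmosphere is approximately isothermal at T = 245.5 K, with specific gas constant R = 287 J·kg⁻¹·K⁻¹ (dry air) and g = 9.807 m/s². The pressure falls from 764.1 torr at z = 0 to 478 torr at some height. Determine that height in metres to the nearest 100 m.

z ≈ 3400 m

Scale height: H = RT/g = 287 × 245.5 / 9.807 = 7184.5 m.
Invert the barometric formula: z = H ln(P₀/P).
P₀/P = 764.1/478 = 1.5985; ln(1.5985) = 0.46907.
z = 7184.5 × 0.46907 = 3370.0 m.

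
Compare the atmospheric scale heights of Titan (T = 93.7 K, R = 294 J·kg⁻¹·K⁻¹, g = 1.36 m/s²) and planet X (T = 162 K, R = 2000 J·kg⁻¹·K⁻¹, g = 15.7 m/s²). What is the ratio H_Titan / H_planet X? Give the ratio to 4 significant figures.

H_Titan/H_planet X ≈ 0.9815

H = RT/g for each body.
H_Titan = 294 × 93.7 / 1.36 = 20256 m.
H_planet X = 2000 × 162 / 15.7 = 20637 m.
H_Titan/H_planet X = 20256/20637 = 0.98154.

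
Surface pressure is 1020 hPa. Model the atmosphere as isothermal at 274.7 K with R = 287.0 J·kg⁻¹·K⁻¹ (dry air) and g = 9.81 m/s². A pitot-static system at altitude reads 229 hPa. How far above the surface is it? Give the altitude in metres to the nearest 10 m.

Scale height: H = RT/g = 287.0 × 274.7 / 9.81 = 8036.6 m.
Invert the barometric formula: z = H ln(P₀/P).
P₀/P = 1020/229 = 4.4541; ln(4.4541) = 1.4938.
z = 8036.6 × 1.4938 = 12005 m.

z ≈ 12010 m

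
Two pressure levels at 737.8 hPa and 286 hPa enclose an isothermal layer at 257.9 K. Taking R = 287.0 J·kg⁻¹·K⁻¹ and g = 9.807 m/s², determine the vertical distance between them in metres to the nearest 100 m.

Δz ≈ 7200 m

Hypsometric equation: Δz = (R T̄/g) ln(P₁/P₂).
R T̄/g = 287.0 × 257.9 / 9.807 = 7547.4 m.
ln(737.8/286) = ln(2.5797) = 0.94767.
Δz = 7547.4 × 0.94767 = 7152.4 m.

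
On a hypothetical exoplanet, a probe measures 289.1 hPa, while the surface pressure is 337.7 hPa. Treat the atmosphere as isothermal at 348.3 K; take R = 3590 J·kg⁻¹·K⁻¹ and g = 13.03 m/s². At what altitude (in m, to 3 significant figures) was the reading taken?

Scale height: H = RT/g = 3590 × 348.3 / 13.03 = 95963 m.
Invert the barometric formula: z = H ln(P₀/P).
P₀/P = 337.7/289.1 = 1.1681; ln(1.1681) = 0.15538.
z = 95963 × 0.15538 = 14911 m.

z ≈ 14900 m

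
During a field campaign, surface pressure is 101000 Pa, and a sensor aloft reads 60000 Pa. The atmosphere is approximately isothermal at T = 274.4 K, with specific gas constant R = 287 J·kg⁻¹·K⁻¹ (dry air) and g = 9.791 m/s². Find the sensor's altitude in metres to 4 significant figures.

z ≈ 4189 m

Scale height: H = RT/g = 287 × 274.4 / 9.791 = 8043.4 m.
Invert the barometric formula: z = H ln(P₀/P).
P₀/P = 101000/60000 = 1.6833; ln(1.6833) = 0.52076.
z = 8043.4 × 0.52076 = 4188.7 m.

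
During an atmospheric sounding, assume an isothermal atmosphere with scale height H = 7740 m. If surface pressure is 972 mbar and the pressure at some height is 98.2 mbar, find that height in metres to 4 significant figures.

z ≈ 17740 m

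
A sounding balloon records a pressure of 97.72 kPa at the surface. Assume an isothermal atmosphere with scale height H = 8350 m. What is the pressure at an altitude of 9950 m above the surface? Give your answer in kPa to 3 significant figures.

P ≈ 29.7 kPa

Barometric formula: P = P₀ exp(−z/H).
z/H = 9950.0/8350.0 = 1.1916; exp(−1.1916) = 0.30373.
P = 97.72 × 0.30373 = 29.680 kPa.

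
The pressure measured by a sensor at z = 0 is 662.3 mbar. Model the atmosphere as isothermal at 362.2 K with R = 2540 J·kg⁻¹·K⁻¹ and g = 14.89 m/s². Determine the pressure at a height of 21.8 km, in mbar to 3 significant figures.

Scale height: H = RT/g = 2540 × 362.2 / 14.89 = 61786 m.
Barometric formula: P = P₀ exp(−z/H).
z/H = 21800/61786 = 0.35283; exp(−0.35283) = 0.70270.
P = 662.3 × 0.70270 = 465.40 mbar.

P ≈ 465 mbar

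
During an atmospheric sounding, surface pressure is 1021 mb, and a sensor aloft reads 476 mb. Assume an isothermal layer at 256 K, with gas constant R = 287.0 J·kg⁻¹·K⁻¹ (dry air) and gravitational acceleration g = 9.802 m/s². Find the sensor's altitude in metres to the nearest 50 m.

z ≈ 5700 m

Scale height: H = RT/g = 287.0 × 256 / 9.802 = 7495.6 m.
Invert the barometric formula: z = H ln(P₀/P).
P₀/P = 1021/476 = 2.1450; ln(2.1450) = 0.76314.
z = 7495.6 × 0.76314 = 5720.2 m.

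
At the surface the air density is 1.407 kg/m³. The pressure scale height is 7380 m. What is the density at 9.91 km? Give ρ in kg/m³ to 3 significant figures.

In an isothermal atmosphere, density decays like pressure: ρ = ρ₀ exp(−z/H).
z/H = 9910.0/7380.0 = 1.3428; exp(−1.3428) = 0.26111.
ρ = 1.407 × 0.26111 = 0.36738 kg/m³.

ρ ≈ 0.367 kg/m³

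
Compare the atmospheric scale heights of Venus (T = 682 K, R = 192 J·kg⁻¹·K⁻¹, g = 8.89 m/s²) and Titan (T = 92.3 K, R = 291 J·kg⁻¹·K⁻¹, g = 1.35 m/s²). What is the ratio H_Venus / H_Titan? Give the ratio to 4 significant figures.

H_Venus/H_Titan ≈ 0.7403

H = RT/g for each body.
H_Venus = 192 × 682 / 8.89 = 14729 m.
H_Titan = 291 × 92.3 / 1.35 = 19896 m.
H_Venus/H_Titan = 14729/19896 = 0.74030.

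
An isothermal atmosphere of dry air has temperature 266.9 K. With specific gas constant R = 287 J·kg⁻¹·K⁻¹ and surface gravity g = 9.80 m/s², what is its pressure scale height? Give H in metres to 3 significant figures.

H ≈ 7820 m

The scale height of an isothermal atmosphere is H = RT/g.
H = 287 × 266.9 / 9.80 = 76600/9.80 = 7816.3 m.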